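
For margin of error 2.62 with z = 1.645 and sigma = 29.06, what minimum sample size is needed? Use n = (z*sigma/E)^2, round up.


z*sigma/E = 1.645 * 29.06 / 2.62 ≈ 18.245687
(z*sigma/E)^2 ≈ 332.905095
round up: n = 333

333


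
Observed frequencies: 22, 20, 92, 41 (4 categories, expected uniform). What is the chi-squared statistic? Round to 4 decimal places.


chi2 = sum((O-E)^2/E), E = total/4
total = 175, E = 175/4 = 43.75
(22 - 43.75)^2 / 43.75 = 473.0625 / 43.75 = 7569/700 ≈ 10.812857
(20 - 43.75)^2 / 43.75 = 564.0625 / 43.75 = 361/28 ≈ 12.892857
(92 - 43.75)^2 / 43.75 = 2328.0625 / 43.75 = 37249/700 ≈ 53.212857
(41 - 43.75)^2 / 43.75 = 7.5625 / 43.75 = 121/700 ≈ 0.172857
chi2 = 13491/175 ≈ 77.091429

77.0914


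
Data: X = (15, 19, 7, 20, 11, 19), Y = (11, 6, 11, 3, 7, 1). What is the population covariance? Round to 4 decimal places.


Cov = (1/n)*sum((xi-xbar)(yi-ybar))
n = 6, xbar = 91/6 ≈ 15.166667, ybar = 39/6 = 6.5
sum((xi-xbar)(yi-ybar)) = -79.5
Cov = -79.5 / 6 = -13.25

-13.2500


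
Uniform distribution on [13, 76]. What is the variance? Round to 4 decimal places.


Var = (b-a)^2 / 12
(b-a)^2 = (76 - 13)^2 = 3969
Var = 3969/12 = 330.75

330.7500


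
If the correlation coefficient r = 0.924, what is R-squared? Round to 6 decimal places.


R^2 = r^2 = (0.924)^2 = 0.853776

0.853776


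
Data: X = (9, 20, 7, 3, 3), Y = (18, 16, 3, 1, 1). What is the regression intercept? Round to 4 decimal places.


a = ybar - b*xbar, where b = sum((xi-xbar)(yi-ybar)) / sum((xi-xbar)^2)
n = 5, xbar = 42/5 = 8.4, ybar = 39/5 = 7.8
Sxy = sum((xi-xbar)(yi-ybar)) = 181.4
Sxx = sum((xi-xbar)^2) = 195.2
b = Sxy / Sxx = 907/976 ≈ 0.929303
a = 7.8 - 0.929303 * 8.4 = -3/488 ≈ -0.006148

-0.0061


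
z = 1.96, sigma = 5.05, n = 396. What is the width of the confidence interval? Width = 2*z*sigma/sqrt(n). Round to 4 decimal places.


width = 2*z*sigma/sqrt(n)
2*z*sigma = 2 * 1.96 * 5.05 = 19.796
sqrt(396) ≈ 19.899749
width = 19.796 / 19.899749 ≈ 0.994786

0.9948


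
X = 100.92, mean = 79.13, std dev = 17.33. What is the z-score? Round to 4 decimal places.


z = (X - mu) / sigma
X - mu = 100.92 - 79.13 = 21.79
z = 21.79 / 17.33 = 2179/1733 ≈ 1.257357

1.2574


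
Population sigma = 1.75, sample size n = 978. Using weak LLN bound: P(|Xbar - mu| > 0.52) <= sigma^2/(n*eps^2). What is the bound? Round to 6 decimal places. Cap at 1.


bound = min(1, sigma^2/(n*eps^2))
sigma^2 = 1.75^2 = 3.0625
n*eps^2 = 978 * 0.52^2 = 978 * 0.2704 = 264.4512
sigma^2/(n*eps^2) = 3.0625 / 264.4512 ≈ 0.01158059

0.011581


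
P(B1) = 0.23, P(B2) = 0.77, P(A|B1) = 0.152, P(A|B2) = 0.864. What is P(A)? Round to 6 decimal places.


P(A) = P(A|B1)*P(B1) + P(A|B2)*P(B2)
P(A|B1)*P(B1) = 0.152 * 0.23 = 0.03496
P(A|B2)*P(B2) = 0.864 * 0.77 = 0.66528
P(A) = 0.03496 + 0.66528 = 0.70024

0.700240


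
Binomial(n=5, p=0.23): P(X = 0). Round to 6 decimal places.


P = C(n,k) * p^k * (1-p)^(n-k)
C(5,0) = 1
p^k = 0.23^0 = 1
(1-p)^(n-k) = 0.77^5 ≈ 0.2706784
P = 1 * 1 * 0.2706784 ≈ 0.270678

0.270678


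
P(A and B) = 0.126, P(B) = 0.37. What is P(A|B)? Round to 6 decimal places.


P(A|B) = P(A and B) / P(B) = 0.126 / 0.37 = 63/185 ≈ 0.34054054

0.340541


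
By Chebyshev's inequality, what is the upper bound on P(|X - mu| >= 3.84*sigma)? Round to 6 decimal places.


P <= 1/k^2
k^2 = 3.84^2 = 14.7456
1/k^2 = 1 / 14.7456 = 625/9216 ≈ 0.06781684

0.067817


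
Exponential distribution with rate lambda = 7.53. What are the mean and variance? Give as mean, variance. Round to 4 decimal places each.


mean = 1/lam, var = 1/lam^2
mean = 1 / 7.53 = 100/753 ≈ 0.132802
lam^2 = 7.53^2 = 56.7009
var = 1 / 56.7009 ≈ 0.017636

0.1328, 0.0176


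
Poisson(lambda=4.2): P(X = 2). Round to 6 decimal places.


P = e^(-lam) * lam^k / k!
e^(-4.2) ≈ 0.01499558
lam^k = 4.2^2 = 17.64
k! = 2! = 2
P = 0.01499558 * 17.64 / 2 ≈ 0.132261

0.132261


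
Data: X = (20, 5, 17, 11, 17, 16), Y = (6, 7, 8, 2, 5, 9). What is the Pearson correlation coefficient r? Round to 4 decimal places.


r = sum((xi-xbar)(yi-ybar)) / sqrt(sum((xi-xbar)^2) * sum((yi-ybar)^2))
n = 6, xbar = 86/6 = 43/3 ≈ 14.333333, ybar = 37/6 ≈ 6.166667
Sxy = sum((xi-xbar)(yi-ybar)) = 35/3 ≈ 11.666667
Sxx = sum((xi-xbar)^2) = 442/3 ≈ 147.333333
Syy = sum((yi-ybar)^2) = 185/6 ≈ 30.833333
sqrt(Sxx*Syy) ≈ 67.400132
r = Sxy / sqrt(Sxx*Syy) = 11.666667 / 67.400132 ≈ 0.173096

0.1731


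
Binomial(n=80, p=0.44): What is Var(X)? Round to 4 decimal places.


Var = n*p*(1-p) = 80 * 0.44 * 0.56 = 19.712

19.7120


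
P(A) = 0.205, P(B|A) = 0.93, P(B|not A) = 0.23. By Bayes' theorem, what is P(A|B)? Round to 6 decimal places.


P(A|B) = P(B|A)*P(A) / P(B), P(B) = P(B|A)*P(A) + P(B|not A)*P(not A)
P(B|A)*P(A) = 0.93 * 0.205 = 0.19065
P(B|not A)*P(not A) = 0.23 * 0.795 = 0.18285
P(B) = 0.19065 + 0.18285 = 0.3735
P(A|B) = 0.19065 / 0.3735 = 1271/2490 ≈ 0.51044177

0.510442


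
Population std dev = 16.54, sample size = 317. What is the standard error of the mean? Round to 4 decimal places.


SE = sigma / sqrt(n)
sqrt(317) ≈ 17.804494
SE = 16.54 / 17.804494 ≈ 0.928979

0.9290


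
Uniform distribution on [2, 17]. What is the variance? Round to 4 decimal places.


Var = (b-a)^2 / 12
(b-a)^2 = (17 - 2)^2 = 225
Var = 225/12 = 18.75

18.7500


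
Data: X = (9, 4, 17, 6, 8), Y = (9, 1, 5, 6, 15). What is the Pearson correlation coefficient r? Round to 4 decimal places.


r = sum((xi-xbar)(yi-ybar)) / sqrt(sum((xi-xbar)^2) * sum((yi-ybar)^2))
n = 5, xbar = 44/5 = 8.8, ybar = 36/5 = 7.2
Sxy = sum((xi-xbar)(yi-ybar)) = 9.2
Sxx = sum((xi-xbar)^2) = 98.8
Syy = sum((yi-ybar)^2) = 108.8
sqrt(Sxx*Syy) ≈ 103.679506
r = Sxy / sqrt(Sxx*Syy) = 9.2 / 103.679506 ≈ 0.088735

0.0887


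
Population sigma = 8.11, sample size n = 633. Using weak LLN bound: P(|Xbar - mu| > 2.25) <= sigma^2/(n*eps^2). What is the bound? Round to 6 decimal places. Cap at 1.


bound = min(1, sigma^2/(n*eps^2))
sigma^2 = 8.11^2 = 65.7721
n*eps^2 = 633 * 2.25^2 = 633 * 5.0625 = 3204.5625
sigma^2/(n*eps^2) = 65.7721 / 3204.5625 ≈ 0.02052452

0.020525


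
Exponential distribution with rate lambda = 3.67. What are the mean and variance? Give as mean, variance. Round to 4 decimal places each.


mean = 1/lam, var = 1/lam^2
mean = 1 / 3.67 = 100/367 ≈ 0.272480
lam^2 = 3.67^2 = 13.4689
var = 1 / 13.4689 ≈ 0.074245

0.2725, 0.0742


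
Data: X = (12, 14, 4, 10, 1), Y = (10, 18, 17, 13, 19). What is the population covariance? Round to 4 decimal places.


Cov = (1/n)*sum((xi-xbar)(yi-ybar))
n = 5, xbar = 41/5 = 8.2, ybar = 77/5 = 15.4
sum((xi-xbar)(yi-ybar)) = -42.4
Cov = -42.4 / 5 = -8.48

-8.4800


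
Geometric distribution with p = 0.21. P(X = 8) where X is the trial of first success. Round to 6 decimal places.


P = (1-p)^(k-1) * p
(1-p)^(k-1) = 0.79^7 ≈ 0.1920391
P = 0.1920391 * 0.21 ≈ 0.04032821

0.040328


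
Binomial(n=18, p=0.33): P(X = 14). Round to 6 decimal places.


P = C(n,k) * p^k * (1-p)^(n-k)
C(18,14) = 3060
p^k = 0.33^14 ≈ 0.0000001816332
(1-p)^(n-k) = 0.67^4 ≈ 0.2015112
P = 3060 * 0.0000001816332 * 0.2015112 ≈ 0.000112

0.000112


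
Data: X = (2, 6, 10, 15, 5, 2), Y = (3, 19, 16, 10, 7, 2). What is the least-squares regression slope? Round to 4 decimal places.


b = sum((xi-xbar)(yi-ybar)) / sum((xi-xbar)^2)
n = 6, xbar = 40/6 = 20/3 ≈ 6.666667, ybar = 57/6 = 9.5
Sxy = sum((xi-xbar)(yi-ybar)) = 89
Sxx = sum((xi-xbar)^2) = 382/3 ≈ 127.333333
b = Sxy / Sxx = 267/382 ≈ 0.698953

0.6990


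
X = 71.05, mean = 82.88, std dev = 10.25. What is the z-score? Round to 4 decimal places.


z = (X - mu) / sigma
X - mu = 71.05 - 82.88 = -11.83
z = -11.83 / 10.25 = -1183/1025 ≈ -1.154146

-1.1541


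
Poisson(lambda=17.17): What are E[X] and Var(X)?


E[X] = Var(X) = lambda = 17.17

17.17, 17.17


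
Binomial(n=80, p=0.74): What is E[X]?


E[X] = n*p = 80 * 0.74 = 59.2

59.2


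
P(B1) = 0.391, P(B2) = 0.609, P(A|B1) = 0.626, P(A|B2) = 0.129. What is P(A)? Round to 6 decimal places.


P(A) = P(A|B1)*P(B1) + P(A|B2)*P(B2)
P(A|B1)*P(B1) = 0.626 * 0.391 = 0.244766
P(A|B2)*P(B2) = 0.129 * 0.609 = 0.078561
P(A) = 0.244766 + 0.078561 = 0.323327

0.323327


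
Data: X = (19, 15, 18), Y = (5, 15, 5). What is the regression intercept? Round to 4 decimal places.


a = ybar - b*xbar, where b = sum((xi-xbar)(yi-ybar)) / sum((xi-xbar)^2)
n = 3, xbar = 52/3 ≈ 17.333333, ybar = 25/3 ≈ 8.333333
Sxy = sum((xi-xbar)(yi-ybar)) = -70/3 ≈ -23.333333
Sxx = sum((xi-xbar)^2) = 26/3 ≈ 8.666667
b = Sxy / Sxx = -35/13 ≈ -2.692308
a = 8.333333 - (-2.692308) * 17.333333 = 55

55.0000


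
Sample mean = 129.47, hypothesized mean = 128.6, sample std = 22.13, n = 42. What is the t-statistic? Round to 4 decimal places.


t = (xbar - mu0) / (s/sqrt(n))
xbar - mu0 = 129.47 - 128.6 = 0.87
sqrt(42) ≈ 6.48074070
s/sqrt(n) = 22.13 / 6.48074070 ≈ 3.41473313
t = 0.87 / 3.41473313 ≈ 0.254778

0.2548


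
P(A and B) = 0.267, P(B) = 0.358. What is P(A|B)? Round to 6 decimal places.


P(A|B) = P(A and B) / P(B) = 0.267 / 0.358 = 267/358 ≈ 0.74581006

0.745810


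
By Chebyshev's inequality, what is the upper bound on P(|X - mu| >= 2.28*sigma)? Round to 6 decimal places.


P <= 1/k^2
k^2 = 2.28^2 = 5.1984
1/k^2 = 1 / 5.1984 = 625/3249 ≈ 0.19236688

0.192367


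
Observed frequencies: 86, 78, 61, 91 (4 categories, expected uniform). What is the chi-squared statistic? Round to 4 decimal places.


chi2 = sum((O-E)^2/E), E = total/4
total = 316, E = 316/4 = 79
(86 - 79)^2 / 79 = 49 / 79 = 49/79 ≈ 0.620253
(78 - 79)^2 / 79 = 1 / 79 = 1/79 ≈ 0.012658
(61 - 79)^2 / 79 = 324 / 79 = 324/79 ≈ 4.101266
(91 - 79)^2 / 79 = 144 / 79 = 144/79 ≈ 1.822785
chi2 = 518/79 ≈ 6.556962

6.5570


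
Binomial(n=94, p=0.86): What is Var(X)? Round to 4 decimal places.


Var = n*p*(1-p) = 94 * 0.86 * 0.14 = 11.3176

11.3176


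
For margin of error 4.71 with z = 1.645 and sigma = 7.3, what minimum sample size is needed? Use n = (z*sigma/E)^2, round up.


z*sigma/E = 1.645 * 7.3 / 4.71 = 24017/9420 ≈ 2.549575
(z*sigma/E)^2 ≈ 6.500335
round up: n = 7

7


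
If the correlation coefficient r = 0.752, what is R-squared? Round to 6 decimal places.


R^2 = r^2 = (0.752)^2 = 0.565504

0.565504


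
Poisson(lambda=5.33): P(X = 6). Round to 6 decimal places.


P = e^(-lam) * lam^k / k!
e^(-5.33) ≈ 0.004844070
lam^k = 5.33^6 ≈ 22927.845901
k! = 6! = 720
P = 0.004844070 * 22927.845901 / 720 ≈ 0.154256

0.154256


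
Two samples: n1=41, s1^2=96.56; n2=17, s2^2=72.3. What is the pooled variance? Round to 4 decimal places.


sp^2 = ((n1-1)*s1^2 + (n2-1)*s2^2)/(n1+n2-2)
(n1-1)*s1^2 = 40 * 96.56 = 3862.4
(n2-1)*s2^2 = 16 * 72.3 = 1156.8
numerator = 3862.4 + 1156.8 = 5019.2
n1+n2-2 = 56
sp^2 = 5019.2 / 56 = 3137/35 ≈ 89.628571

89.6286


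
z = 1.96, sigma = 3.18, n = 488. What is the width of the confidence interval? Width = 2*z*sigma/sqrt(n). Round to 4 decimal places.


width = 2*z*sigma/sqrt(n)
2*z*sigma = 2 * 1.96 * 3.18 = 12.4656
sqrt(488) ≈ 22.090722
width = 12.4656 / 22.090722 ≈ 0.564291

0.5643


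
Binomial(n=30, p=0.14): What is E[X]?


E[X] = n*p = 30 * 0.14 = 4.2

4.2


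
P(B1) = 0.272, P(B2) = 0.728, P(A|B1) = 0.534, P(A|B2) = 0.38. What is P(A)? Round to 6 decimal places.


P(A) = P(A|B1)*P(B1) + P(A|B2)*P(B2)
P(A|B1)*P(B1) = 0.534 * 0.272 = 0.145248
P(A|B2)*P(B2) = 0.38 * 0.728 = 0.27664
P(A) = 0.145248 + 0.27664 = 0.421888

0.421888


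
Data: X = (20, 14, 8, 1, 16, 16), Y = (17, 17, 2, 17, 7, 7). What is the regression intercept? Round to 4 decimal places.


a = ybar - b*xbar, where b = sum((xi-xbar)(yi-ybar)) / sum((xi-xbar)^2)
n = 6, xbar = 75/6 = 12.5, ybar = 67/6 ≈ 11.166667
Sxy = sum((xi-xbar)(yi-ybar)) = -2.5
Sxx = sum((xi-xbar)^2) = 235.5
b = Sxy / Sxx = -5/471 ≈ -0.010616
a = 11.166667 - (-0.010616) * 12.5 = 1774/157 ≈ 11.299363

11.2994


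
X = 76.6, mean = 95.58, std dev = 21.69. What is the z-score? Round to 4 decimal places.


z = (X - mu) / sigma
X - mu = 76.6 - 95.58 = -18.98
z = -18.98 / 21.69 = -1898/2169 ≈ -0.875058

-0.8751


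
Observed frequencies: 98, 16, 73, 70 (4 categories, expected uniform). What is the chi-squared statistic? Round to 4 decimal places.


chi2 = sum((O-E)^2/E), E = total/4
total = 257, E = 257/4 = 64.25
(98 - 64.25)^2 / 64.25 = 1139.0625 / 64.25 = 18225/1028 ≈ 17.728599
(16 - 64.25)^2 / 64.25 = 2328.0625 / 64.25 = 37249/1028 ≈ 36.234436
(73 - 64.25)^2 / 64.25 = 76.5625 / 64.25 = 1225/1028 ≈ 1.191634
(70 - 64.25)^2 / 64.25 = 33.0625 / 64.25 = 529/1028 ≈ 0.514591
chi2 = 14307/257 ≈ 55.669261

55.6693


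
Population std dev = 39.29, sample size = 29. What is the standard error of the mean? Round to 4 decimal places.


SE = sigma / sqrt(n)
sqrt(29) ≈ 5.385165
SE = 39.29 / 5.385165 ≈ 7.295970

7.2960


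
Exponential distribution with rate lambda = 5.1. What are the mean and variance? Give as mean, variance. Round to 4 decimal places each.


mean = 1/lam, var = 1/lam^2
mean = 1 / 5.1 = 10/51 ≈ 0.196078
lam^2 = 5.1^2 = 26.01
var = 1 / 26.01 = 100/2601 ≈ 0.038447

0.1961, 0.0384


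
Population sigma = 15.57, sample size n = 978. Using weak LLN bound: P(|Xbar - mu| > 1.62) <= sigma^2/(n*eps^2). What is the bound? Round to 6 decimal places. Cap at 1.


bound = min(1, sigma^2/(n*eps^2))
sigma^2 = 15.57^2 = 242.4249
n*eps^2 = 978 * 1.62^2 = 978 * 2.6244 = 2566.6632
sigma^2/(n*eps^2) = 242.4249 / 2566.6632 ≈ 0.09445139

0.094451


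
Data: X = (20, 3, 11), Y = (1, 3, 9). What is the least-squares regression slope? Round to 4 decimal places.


b = sum((xi-xbar)(yi-ybar)) / sum((xi-xbar)^2)
n = 3, xbar = 34/3 ≈ 11.333333, ybar = 13/3 ≈ 4.333333
Sxy = sum((xi-xbar)(yi-ybar)) = -58/3 ≈ -19.333333
Sxx = sum((xi-xbar)^2) = 434/3 ≈ 144.666667
b = Sxy / Sxx = -29/217 ≈ -0.133641

-0.1336


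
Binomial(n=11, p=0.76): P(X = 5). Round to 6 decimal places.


P = C(n,k) * p^k * (1-p)^(n-k)
C(11,5) = 462
p^k = 0.76^5 ≈ 0.2535525
(1-p)^(n-k) = 0.24^6 ≈ 0.0001911030
P = 462 * 0.2535525 * 0.0001911030 ≈ 0.022386

0.022386


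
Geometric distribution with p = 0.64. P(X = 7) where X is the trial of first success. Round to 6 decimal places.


P = (1-p)^(k-1) * p
(1-p)^(k-1) = 0.36^6 ≈ 0.002176782
P = 0.002176782 * 0.64 ≈ 0.001393141

0.001393


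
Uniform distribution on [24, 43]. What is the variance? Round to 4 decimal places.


Var = (b-a)^2 / 12
(b-a)^2 = (43 - 24)^2 = 361
Var = 361/12 ≈ 30.083333

30.0833


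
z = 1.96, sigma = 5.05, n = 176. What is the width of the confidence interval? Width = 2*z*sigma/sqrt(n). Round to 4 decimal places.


width = 2*z*sigma/sqrt(n)
2*z*sigma = 2 * 1.96 * 5.05 = 19.796
sqrt(176) ≈ 13.266499
width = 19.796 / 13.266499 ≈ 1.492180

1.4922


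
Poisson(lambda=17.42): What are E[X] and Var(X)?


E[X] = Var(X) = lambda = 17.42

17.42, 17.42


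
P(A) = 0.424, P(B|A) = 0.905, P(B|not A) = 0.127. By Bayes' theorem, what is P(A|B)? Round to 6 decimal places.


P(A|B) = P(B|A)*P(A) / P(B), P(B) = P(B|A)*P(A) + P(B|not A)*P(not A)
P(B|A)*P(A) = 0.905 * 0.424 = 0.38372
P(B|not A)*P(not A) = 0.127 * 0.576 = 0.073152
P(B) = 0.38372 + 0.073152 = 0.456872
P(A|B) = 0.38372 / 0.456872 ≈ 0.83988513

0.839885


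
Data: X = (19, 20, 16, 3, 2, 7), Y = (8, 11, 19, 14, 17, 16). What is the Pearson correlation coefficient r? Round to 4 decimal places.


r = sum((xi-xbar)(yi-ybar)) / sqrt(sum((xi-xbar)^2) * sum((yi-ybar)^2))
n = 6, xbar = 67/6 ≈ 11.166667, ybar = 85/6 ≈ 14.166667
Sxy = sum((xi-xbar)(yi-ybar)) = -511/6 ≈ -85.166667
Sxx = sum((xi-xbar)^2) = 1985/6 ≈ 330.833333
Syy = sum((yi-ybar)^2) = 497/6 ≈ 82.833333
sqrt(Sxx*Syy) ≈ 165.541619
r = Sxy / sqrt(Sxx*Syy) = -85.166667 / 165.541619 ≈ -0.514473

-0.5145


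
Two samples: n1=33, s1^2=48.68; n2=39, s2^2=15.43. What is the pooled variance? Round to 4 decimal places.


sp^2 = ((n1-1)*s1^2 + (n2-1)*s2^2)/(n1+n2-2)
(n1-1)*s1^2 = 32 * 48.68 = 1557.76
(n2-1)*s2^2 = 38 * 15.43 = 586.34
numerator = 1557.76 + 586.34 = 2144.1
n1+n2-2 = 70
sp^2 = 2144.1 / 70 = 30.63

30.6300


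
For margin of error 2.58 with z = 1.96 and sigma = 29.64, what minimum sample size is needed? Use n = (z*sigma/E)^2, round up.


z*sigma/E = 1.96 * 29.64 / 2.58 = 24206/1075 ≈ 22.517209
(z*sigma/E)^2 ≈ 507.024715
round up: n = 508

508


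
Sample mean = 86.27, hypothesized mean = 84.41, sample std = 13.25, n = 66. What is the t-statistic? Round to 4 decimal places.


t = (xbar - mu0) / (s/sqrt(n))
xbar - mu0 = 86.27 - 84.41 = 1.86
sqrt(66) ≈ 8.12403840
s/sqrt(n) = 13.25 / 8.12403840 ≈ 1.63096226
t = 1.86 / 1.63096226 ≈ 1.140431

1.1404


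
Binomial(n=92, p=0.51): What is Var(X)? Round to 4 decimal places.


Var = n*p*(1-p) = 92 * 0.51 * 0.49 = 22.9908

22.9908


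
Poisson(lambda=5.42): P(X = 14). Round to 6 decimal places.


P = e^(-lam) * lam^k / k!
e^(-5.42) ≈ 0.004427147
lam^k = 5.42^14 ≈ 18879479271.444307
k! = 14! = 87178291200
P = 0.004427147 * 18879479271.444307 / 87178291200 ≈ 0.000959

0.000959


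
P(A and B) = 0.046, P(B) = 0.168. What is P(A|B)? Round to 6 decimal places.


P(A|B) = P(A and B) / P(B) = 0.046 / 0.168 = 23/84 ≈ 0.27380952

0.273810


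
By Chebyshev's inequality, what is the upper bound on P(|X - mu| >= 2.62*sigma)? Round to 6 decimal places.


P <= 1/k^2
k^2 = 2.62^2 = 6.8644
1/k^2 = 1 / 6.8644 ≈ 0.14567916

0.145679


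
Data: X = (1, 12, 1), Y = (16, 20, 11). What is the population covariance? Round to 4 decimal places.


Cov = (1/n)*sum((xi-xbar)(yi-ybar))
n = 3, xbar = 14/3 ≈ 4.666667, ybar = 47/3 ≈ 15.666667
sum((xi-xbar)(yi-ybar)) = 143/3 ≈ 47.666667
Cov = 47.666667 / 3 = 143/9 ≈ 15.888889

15.8889


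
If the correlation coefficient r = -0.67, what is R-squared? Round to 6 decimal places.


R^2 = r^2 = (-0.67)^2 = 0.4489

0.448900


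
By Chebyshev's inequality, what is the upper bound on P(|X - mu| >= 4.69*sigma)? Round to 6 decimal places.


P <= 1/k^2
k^2 = 4.69^2 = 21.9961
1/k^2 = 1 / 21.9961 ≈ 0.04546260

0.045463


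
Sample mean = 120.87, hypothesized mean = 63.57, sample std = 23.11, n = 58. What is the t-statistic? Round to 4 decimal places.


t = (xbar - mu0) / (s/sqrt(n))
xbar - mu0 = 120.87 - 63.57 = 57.3
sqrt(58) ≈ 7.61577311
s/sqrt(n) = 23.11 / 7.61577311 ≈ 3.03449166
t = 57.3 / 3.03449166 ≈ 18.882899

18.8829


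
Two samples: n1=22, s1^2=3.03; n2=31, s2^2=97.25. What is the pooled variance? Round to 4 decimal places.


sp^2 = ((n1-1)*s1^2 + (n2-1)*s2^2)/(n1+n2-2)
(n1-1)*s1^2 = 21 * 3.03 = 63.63
(n2-1)*s2^2 = 30 * 97.25 = 2917.5
numerator = 63.63 + 2917.5 = 2981.13
n1+n2-2 = 51
sp^2 = 2981.13 / 51 = 99371/1700 ≈ 58.453529

58.4535


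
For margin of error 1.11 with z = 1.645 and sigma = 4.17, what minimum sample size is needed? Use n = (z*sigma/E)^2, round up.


z*sigma/E = 1.645 * 4.17 / 1.11 = 45731/7400 ≈ 6.179865
(z*sigma/E)^2 ≈ 38.190730
round up: n = 39

39


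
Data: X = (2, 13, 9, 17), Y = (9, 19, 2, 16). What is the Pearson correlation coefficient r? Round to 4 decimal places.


r = sum((xi-xbar)(yi-ybar)) / sqrt(sum((xi-xbar)^2) * sum((yi-ybar)^2))
n = 4, xbar = 41/4 = 10.25, ybar = 46/4 = 11.5
Sxy = sum((xi-xbar)(yi-ybar)) = 83.5
Sxx = sum((xi-xbar)^2) = 122.75
Syy = sum((yi-ybar)^2) = 173
sqrt(Sxx*Syy) ≈ 145.724912
r = Sxy / sqrt(Sxx*Syy) = 83.5 / 145.724912 ≈ 0.572997

0.5730


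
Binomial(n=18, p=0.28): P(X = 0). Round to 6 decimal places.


P = C(n,k) * p^k * (1-p)^(n-k)
C(18,0) = 1
p^k = 0.28^0 = 1
(1-p)^(n-k) = 0.72^18 ≈ 0.002703865
P = 1 * 1 * 0.002703865 ≈ 0.002704

0.002704


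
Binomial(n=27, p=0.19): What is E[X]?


E[X] = n*p = 27 * 0.19 = 5.13

5.13


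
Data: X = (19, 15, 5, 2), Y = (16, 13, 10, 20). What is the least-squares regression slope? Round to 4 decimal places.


b = sum((xi-xbar)(yi-ybar)) / sum((xi-xbar)^2)
n = 4, xbar = 41/4 = 10.25, ybar = 59/4 = 14.75
Sxy = sum((xi-xbar)(yi-ybar)) = -15.75
Sxx = sum((xi-xbar)^2) = 194.75
b = Sxy / Sxx = -63/779 ≈ -0.080873

-0.0809


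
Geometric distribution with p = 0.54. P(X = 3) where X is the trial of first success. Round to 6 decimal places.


P = (1-p)^(k-1) * p
(1-p)^(k-1) = 0.46^2 = 0.2116
P = 0.2116 * 0.54 = 0.114264

0.114264


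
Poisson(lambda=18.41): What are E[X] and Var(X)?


E[X] = Var(X) = lambda = 18.41

18.41, 18.41


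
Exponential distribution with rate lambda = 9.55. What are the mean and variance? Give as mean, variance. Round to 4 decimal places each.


mean = 1/lam, var = 1/lam^2
mean = 1 / 9.55 = 20/191 ≈ 0.104712
lam^2 = 9.55^2 = 91.2025
var = 1 / 91.2025 ≈ 0.010965

0.1047, 0.0110


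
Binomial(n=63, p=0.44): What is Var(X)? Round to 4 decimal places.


Var = n*p*(1-p) = 63 * 0.44 * 0.56 = 15.5232

15.5232


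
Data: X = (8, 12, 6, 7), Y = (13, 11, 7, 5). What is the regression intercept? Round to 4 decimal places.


a = ybar - b*xbar, where b = sum((xi-xbar)(yi-ybar)) / sum((xi-xbar)^2)
n = 4, xbar = 33/4 = 8.25, ybar = 36/4 = 9
Sxy = sum((xi-xbar)(yi-ybar)) = 16
Sxx = sum((xi-xbar)^2) = 20.75
b = Sxy / Sxx = 64/83 ≈ 0.771084
a = 9 - 0.771084 * 8.25 = 219/83 ≈ 2.638554

2.6386


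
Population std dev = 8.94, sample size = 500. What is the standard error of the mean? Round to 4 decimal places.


SE = sigma / sqrt(n)
sqrt(500) ≈ 22.360680
SE = 8.94 / 22.360680 ≈ 0.399809

0.3998


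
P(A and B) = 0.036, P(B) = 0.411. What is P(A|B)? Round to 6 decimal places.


P(A|B) = P(A and B) / P(B) = 0.036 / 0.411 = 12/137 ≈ 0.08759124

0.087591


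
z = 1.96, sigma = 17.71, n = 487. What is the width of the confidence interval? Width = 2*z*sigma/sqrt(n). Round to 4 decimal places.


width = 2*z*sigma/sqrt(n)
2*z*sigma = 2 * 1.96 * 17.71 = 69.4232
sqrt(487) ≈ 22.068076
width = 69.4232 / 22.068076 ≈ 3.145865

3.1459


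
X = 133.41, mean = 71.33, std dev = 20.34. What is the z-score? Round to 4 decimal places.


z = (X - mu) / sigma
X - mu = 133.41 - 71.33 = 62.08
z = 62.08 / 20.34 = 3104/1017 ≈ 3.052114

3.0521


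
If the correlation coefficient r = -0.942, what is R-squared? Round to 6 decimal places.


R^2 = r^2 = (-0.942)^2 = 0.887364

0.887364


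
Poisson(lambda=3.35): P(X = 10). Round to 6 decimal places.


P = e^(-lam) * lam^k / k!
e^(-3.35) ≈ 0.03508435
lam^k = 3.35^10 ≈ 178011.504351
k! = 10! = 3628800
P = 0.03508435 * 178011.504351 / 3628800 ≈ 0.001721

0.001721


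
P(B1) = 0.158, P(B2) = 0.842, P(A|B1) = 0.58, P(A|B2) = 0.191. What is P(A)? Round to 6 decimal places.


P(A) = P(A|B1)*P(B1) + P(A|B2)*P(B2)
P(A|B1)*P(B1) = 0.58 * 0.158 = 0.09164
P(A|B2)*P(B2) = 0.191 * 0.842 = 0.160822
P(A) = 0.09164 + 0.160822 = 0.252462

0.252462


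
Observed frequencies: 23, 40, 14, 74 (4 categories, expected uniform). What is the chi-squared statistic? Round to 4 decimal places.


chi2 = sum((O-E)^2/E), E = total/4
total = 151, E = 151/4 = 37.75
(23 - 37.75)^2 / 37.75 = 217.5625 / 37.75 = 3481/604 ≈ 5.763245
(40 - 37.75)^2 / 37.75 = 5.0625 / 37.75 = 81/604 ≈ 0.134106
(14 - 37.75)^2 / 37.75 = 564.0625 / 37.75 = 9025/604 ≈ 14.942053
(74 - 37.75)^2 / 37.75 = 1314.0625 / 37.75 = 21025/604 ≈ 34.809603
chi2 = 8403/151 ≈ 55.649007

55.6490


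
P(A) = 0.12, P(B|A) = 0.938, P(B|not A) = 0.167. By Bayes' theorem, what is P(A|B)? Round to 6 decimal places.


P(A|B) = P(B|A)*P(A) / P(B), P(B) = P(B|A)*P(A) + P(B|not A)*P(not A)
P(B|A)*P(A) = 0.938 * 0.12 = 0.11256
P(B|not A)*P(not A) = 0.167 * 0.88 = 0.14696
P(B) = 0.11256 + 0.14696 = 0.25952
P(A|B) = 0.11256 / 0.25952 = 1407/3244 ≈ 0.43372380

0.433724


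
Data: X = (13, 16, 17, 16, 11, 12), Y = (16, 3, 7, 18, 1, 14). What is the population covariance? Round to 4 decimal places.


Cov = (1/n)*sum((xi-xbar)(yi-ybar))
n = 6, xbar = 85/6 ≈ 14.166667, ybar = 59/6 ≈ 9.833333
sum((xi-xbar)(yi-ybar)) = 37/6 ≈ 6.166667
Cov = 6.166667 / 6 = 37/36 ≈ 1.027778

1.0278


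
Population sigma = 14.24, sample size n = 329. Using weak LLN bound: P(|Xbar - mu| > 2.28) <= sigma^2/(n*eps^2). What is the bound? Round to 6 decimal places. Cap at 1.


bound = min(1, sigma^2/(n*eps^2))
sigma^2 = 14.24^2 = 202.7776
n*eps^2 = 329 * 2.28^2 = 329 * 5.1984 = 1710.2736
sigma^2/(n*eps^2) = 202.7776 / 1710.2736 ≈ 0.11856442

0.118564


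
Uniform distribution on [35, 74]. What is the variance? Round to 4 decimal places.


Var = (b-a)^2 / 12
(b-a)^2 = (74 - 35)^2 = 1521
Var = 1521/12 = 126.75

126.7500


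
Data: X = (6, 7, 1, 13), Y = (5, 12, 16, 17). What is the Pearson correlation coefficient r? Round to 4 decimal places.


r = sum((xi-xbar)(yi-ybar)) / sqrt(sum((xi-xbar)^2) * sum((yi-ybar)^2))
n = 4, xbar = 27/4 = 6.75, ybar = 50/4 = 12.5
Sxy = sum((xi-xbar)(yi-ybar)) = 13.5
Sxx = sum((xi-xbar)^2) = 72.75
Syy = sum((yi-ybar)^2) = 89
sqrt(Sxx*Syy) ≈ 80.465831
r = Sxy / sqrt(Sxx*Syy) = 13.5 / 80.465831 ≈ 0.167773

0.1678


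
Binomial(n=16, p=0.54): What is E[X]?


E[X] = n*p = 16 * 0.54 = 8.64

8.64


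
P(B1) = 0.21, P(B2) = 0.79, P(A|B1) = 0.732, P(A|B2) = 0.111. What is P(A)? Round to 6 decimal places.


P(A) = P(A|B1)*P(B1) + P(A|B2)*P(B2)
P(A|B1)*P(B1) = 0.732 * 0.21 = 0.15372
P(A|B2)*P(B2) = 0.111 * 0.79 = 0.08769
P(A) = 0.15372 + 0.08769 = 0.24141

0.241410


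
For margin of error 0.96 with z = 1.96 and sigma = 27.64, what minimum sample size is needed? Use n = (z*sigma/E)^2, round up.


z*sigma/E = 1.96 * 27.64 / 0.96 = 33859/600 ≈ 56.431667
(z*sigma/E)^2 ≈ 3184.533003
round up: n = 3185

3185


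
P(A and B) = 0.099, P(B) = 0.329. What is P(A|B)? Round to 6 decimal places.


P(A|B) = P(A and B) / P(B) = 0.099 / 0.329 = 99/329 ≈ 0.30091185

0.300912


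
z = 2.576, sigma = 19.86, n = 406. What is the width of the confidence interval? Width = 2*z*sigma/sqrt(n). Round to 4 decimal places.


width = 2*z*sigma/sqrt(n)
2*z*sigma = 2 * 2.576 * 19.86 = 102.31872
sqrt(406) ≈ 20.149442
width = 102.31872 / 20.149442 ≈ 5.077993

5.0780


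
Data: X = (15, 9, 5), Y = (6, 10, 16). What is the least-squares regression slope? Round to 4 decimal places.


b = sum((xi-xbar)(yi-ybar)) / sum((xi-xbar)^2)
n = 3, xbar = 29/3 ≈ 9.666667, ybar = 32/3 ≈ 10.666667
Sxy = sum((xi-xbar)(yi-ybar)) = -148/3 ≈ -49.333333
Sxx = sum((xi-xbar)^2) = 152/3 ≈ 50.666667
b = Sxy / Sxx = -37/38 ≈ -0.973684

-0.9737


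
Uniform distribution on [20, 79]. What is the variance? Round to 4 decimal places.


Var = (b-a)^2 / 12
(b-a)^2 = (79 - 20)^2 = 3481
Var = 3481/12 ≈ 290.083333

290.0833


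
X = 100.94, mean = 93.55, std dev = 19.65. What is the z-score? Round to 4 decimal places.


z = (X - mu) / sigma
X - mu = 100.94 - 93.55 = 7.39
z = 7.39 / 19.65 = 739/1965 ≈ 0.376081

0.3761


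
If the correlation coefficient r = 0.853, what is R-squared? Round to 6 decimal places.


R^2 = r^2 = (0.853)^2 = 0.727609

0.727609


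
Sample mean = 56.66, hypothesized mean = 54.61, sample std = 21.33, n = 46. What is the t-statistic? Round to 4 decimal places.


t = (xbar - mu0) / (s/sqrt(n))
xbar - mu0 = 56.66 - 54.61 = 2.05
sqrt(46) ≈ 6.78232998
s/sqrt(n) = 21.33 / 6.78232998 ≈ 3.14493692
t = 2.05 / 3.14493692 ≈ 0.651841

0.6518


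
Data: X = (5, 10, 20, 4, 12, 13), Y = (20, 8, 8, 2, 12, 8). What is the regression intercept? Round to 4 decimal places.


a = ybar - b*xbar, where b = sum((xi-xbar)(yi-ybar)) / sum((xi-xbar)^2)
n = 6, xbar = 64/6 = 32/3 ≈ 10.666667, ybar = 58/6 = 29/3 ≈ 9.666667
Sxy = sum((xi-xbar)(yi-ybar)) = -68/3 ≈ -22.666667
Sxx = sum((xi-xbar)^2) = 514/3 ≈ 171.333333
b = Sxy / Sxx = -34/257 ≈ -0.132296
a = 9.666667 - (-0.132296) * 10.666667 = 2847/257 ≈ 11.077821

11.0778


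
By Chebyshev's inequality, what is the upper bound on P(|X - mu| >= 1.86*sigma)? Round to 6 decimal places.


P <= 1/k^2
k^2 = 1.86^2 = 3.4596
1/k^2 = 1 / 3.4596 = 2500/8649 ≈ 0.28905076

0.289051


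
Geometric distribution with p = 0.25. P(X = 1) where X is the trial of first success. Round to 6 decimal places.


P = (1-p)^(k-1) * p
(1-p)^(k-1) = 0.75^0 = 1
P = 1 * 0.25 = 0.25

0.250000


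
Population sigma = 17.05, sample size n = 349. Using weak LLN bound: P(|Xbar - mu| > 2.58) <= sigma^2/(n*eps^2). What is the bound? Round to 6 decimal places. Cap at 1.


bound = min(1, sigma^2/(n*eps^2))
sigma^2 = 17.05^2 = 290.7025
n*eps^2 = 349 * 2.58^2 = 349 * 6.6564 = 2323.0836
sigma^2/(n*eps^2) = 290.7025 / 2323.0836 ≈ 0.12513648

0.125136


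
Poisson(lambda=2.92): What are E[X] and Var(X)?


E[X] = Var(X) = lambda = 2.92

2.92, 2.92


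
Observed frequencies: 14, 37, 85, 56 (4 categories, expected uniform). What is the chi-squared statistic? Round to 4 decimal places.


chi2 = sum((O-E)^2/E), E = total/4
total = 192, E = 192/4 = 48
(14 - 48)^2 / 48 = 1156 / 48 = 289/12 ≈ 24.083333
(37 - 48)^2 / 48 = 121 / 48 = 121/48 ≈ 2.520833
(85 - 48)^2 / 48 = 1369 / 48 = 1369/48 ≈ 28.520833
(56 - 48)^2 / 48 = 64 / 48 = 4/3 ≈ 1.333333
chi2 = 1355/24 ≈ 56.458333

56.4583


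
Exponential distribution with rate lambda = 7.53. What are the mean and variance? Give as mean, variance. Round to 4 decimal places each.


mean = 1/lam, var = 1/lam^2
mean = 1 / 7.53 = 100/753 ≈ 0.132802
lam^2 = 7.53^2 = 56.7009
var = 1 / 56.7009 ≈ 0.017636

0.1328, 0.0176


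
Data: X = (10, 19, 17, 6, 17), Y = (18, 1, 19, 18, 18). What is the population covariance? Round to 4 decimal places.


Cov = (1/n)*sum((xi-xbar)(yi-ybar))
n = 5, xbar = 69/5 = 13.8, ybar = 74/5 = 14.8
sum((xi-xbar)(yi-ybar)) = -85.2
Cov = -85.2 / 5 = -17.04

-17.0400


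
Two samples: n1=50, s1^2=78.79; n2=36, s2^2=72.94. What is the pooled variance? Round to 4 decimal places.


sp^2 = ((n1-1)*s1^2 + (n2-1)*s2^2)/(n1+n2-2)
(n1-1)*s1^2 = 49 * 78.79 = 3860.71
(n2-1)*s2^2 = 35 * 72.94 = 2552.9
numerator = 3860.71 + 2552.9 = 6413.61
n1+n2-2 = 84
sp^2 = 6413.61 / 84 = 76.3525

76.3525


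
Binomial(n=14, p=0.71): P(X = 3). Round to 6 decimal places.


P = C(n,k) * p^k * (1-p)^(n-k)
C(14,3) = 364
p^k = 0.71^3 = 0.357911
(1-p)^(n-k) = 0.29^11 ≈ 0.000001220051
P = 364 * 0.357911 * 0.000001220051 ≈ 0.000159

0.000159


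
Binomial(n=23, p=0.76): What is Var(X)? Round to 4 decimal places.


Var = n*p*(1-p) = 23 * 0.76 * 0.24 = 4.1952

4.1952


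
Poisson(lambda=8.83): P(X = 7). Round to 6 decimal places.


P = e^(-lam) * lam^k / k!
e^(-8.83) ≈ 0.0001462782
lam^k = 8.83^7 ≈ 4185283.921727
k! = 7! = 5040
P = 0.0001462782 * 4185283.921727 / 5040 ≈ 0.121471

0.121471


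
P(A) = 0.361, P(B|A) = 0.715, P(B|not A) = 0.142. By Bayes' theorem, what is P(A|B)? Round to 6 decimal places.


P(A|B) = P(B|A)*P(A) / P(B), P(B) = P(B|A)*P(A) + P(B|not A)*P(not A)
P(B|A)*P(A) = 0.715 * 0.361 = 0.258115
P(B|not A)*P(not A) = 0.142 * 0.639 = 0.090738
P(B) = 0.258115 + 0.090738 = 0.348853
P(A|B) = 0.258115 / 0.348853 ≈ 0.73989617

0.739896


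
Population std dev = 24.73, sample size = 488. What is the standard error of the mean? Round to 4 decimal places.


SE = sigma / sqrt(n)
sqrt(488) ≈ 22.090722
SE = 24.73 / 22.090722 ≈ 1.119474

1.1195


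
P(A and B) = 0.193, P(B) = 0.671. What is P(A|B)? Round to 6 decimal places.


P(A|B) = P(A and B) / P(B) = 0.193 / 0.671 = 193/671 ≈ 0.28763040

0.287630


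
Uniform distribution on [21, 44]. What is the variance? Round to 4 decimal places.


Var = (b-a)^2 / 12
(b-a)^2 = (44 - 21)^2 = 529
Var = 529/12 ≈ 44.083333

44.0833


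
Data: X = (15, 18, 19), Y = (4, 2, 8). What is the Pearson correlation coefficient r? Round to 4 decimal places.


r = sum((xi-xbar)(yi-ybar)) / sqrt(sum((xi-xbar)^2) * sum((yi-ybar)^2))
n = 3, xbar = 52/3 ≈ 17.333333, ybar = 14/3 ≈ 4.666667
Sxy = sum((xi-xbar)(yi-ybar)) = 16/3 ≈ 5.333333
Sxx = sum((xi-xbar)^2) = 26/3 ≈ 8.666667
Syy = sum((yi-ybar)^2) = 56/3 ≈ 18.666667
sqrt(Sxx*Syy) ≈ 12.719189
r = Sxy / sqrt(Sxx*Syy) = 5.333333 / 12.719189 ≈ 0.419314

0.4193


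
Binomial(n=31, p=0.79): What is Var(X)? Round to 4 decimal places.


Var = n*p*(1-p) = 31 * 0.79 * 0.21 = 5.1429

5.1429


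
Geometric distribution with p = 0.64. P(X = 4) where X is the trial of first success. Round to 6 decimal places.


P = (1-p)^(k-1) * p
(1-p)^(k-1) = 0.36^3 = 0.046656
P = 0.046656 * 0.64 = 0.02985984

0.029860


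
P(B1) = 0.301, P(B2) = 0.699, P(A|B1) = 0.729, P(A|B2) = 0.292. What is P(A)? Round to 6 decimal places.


P(A) = P(A|B1)*P(B1) + P(A|B2)*P(B2)
P(A|B1)*P(B1) = 0.729 * 0.301 = 0.219429
P(A|B2)*P(B2) = 0.292 * 0.699 = 0.204108
P(A) = 0.219429 + 0.204108 = 0.423537

0.423537


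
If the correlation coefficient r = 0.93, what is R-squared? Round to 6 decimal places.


R^2 = r^2 = (0.93)^2 = 0.8649

0.864900


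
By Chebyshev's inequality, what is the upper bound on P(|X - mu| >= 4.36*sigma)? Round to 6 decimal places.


P <= 1/k^2
k^2 = 4.36^2 = 19.0096
1/k^2 = 1 / 19.0096 ≈ 0.05260500

0.052605


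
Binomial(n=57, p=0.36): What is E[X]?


E[X] = n*p = 57 * 0.36 = 20.52

20.52


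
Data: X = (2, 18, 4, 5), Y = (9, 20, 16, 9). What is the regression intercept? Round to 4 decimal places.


a = ybar - b*xbar, where b = sum((xi-xbar)(yi-ybar)) / sum((xi-xbar)^2)
n = 4, xbar = 29/4 = 7.25, ybar = 54/4 = 13.5
Sxy = sum((xi-xbar)(yi-ybar)) = 95.5
Sxx = sum((xi-xbar)^2) = 158.75
b = Sxy / Sxx = 382/635 ≈ 0.601575
a = 13.5 - 0.601575 * 7.25 = 5803/635 ≈ 9.138583

9.1386


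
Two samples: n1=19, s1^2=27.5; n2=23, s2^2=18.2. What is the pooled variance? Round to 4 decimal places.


sp^2 = ((n1-1)*s1^2 + (n2-1)*s2^2)/(n1+n2-2)
(n1-1)*s1^2 = 18 * 27.5 = 495
(n2-1)*s2^2 = 22 * 18.2 = 400.4
numerator = 495 + 400.4 = 895.4
n1+n2-2 = 40
sp^2 = 895.4 / 40 = 22.385

22.3850


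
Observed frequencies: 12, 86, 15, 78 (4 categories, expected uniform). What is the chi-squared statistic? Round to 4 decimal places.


chi2 = sum((O-E)^2/E), E = total/4
total = 191, E = 191/4 = 47.75
(12 - 47.75)^2 / 47.75 = 1278.0625 / 47.75 = 20449/764 ≈ 26.765707
(86 - 47.75)^2 / 47.75 = 1463.0625 / 47.75 = 23409/764 ≈ 30.640052
(15 - 47.75)^2 / 47.75 = 1072.5625 / 47.75 = 17161/764 ≈ 22.462042
(78 - 47.75)^2 / 47.75 = 915.0625 / 47.75 = 14641/764 ≈ 19.163613
chi2 = 18915/191 ≈ 99.031414

99.0314


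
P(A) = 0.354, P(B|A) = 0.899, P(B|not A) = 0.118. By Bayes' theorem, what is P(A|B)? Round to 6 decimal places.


P(A|B) = P(B|A)*P(A) / P(B), P(B) = P(B|A)*P(A) + P(B|not A)*P(not A)
P(B|A)*P(A) = 0.899 * 0.354 = 0.318246
P(B|not A)*P(not A) = 0.118 * 0.646 = 0.076228
P(B) = 0.318246 + 0.076228 = 0.394474
P(A|B) = 0.318246 / 0.394474 = 2697/3343 ≈ 0.80676039

0.806760


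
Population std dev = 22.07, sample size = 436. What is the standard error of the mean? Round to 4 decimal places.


SE = sigma / sqrt(n)
sqrt(436) ≈ 20.880613
SE = 22.07 / 20.880613 ≈ 1.056961

1.0570


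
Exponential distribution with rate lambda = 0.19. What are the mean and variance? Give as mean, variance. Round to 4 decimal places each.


mean = 1/lam, var = 1/lam^2
mean = 1 / 0.19 = 100/19 ≈ 5.263158
lam^2 = 0.19^2 = 0.0361
var = 1 / 0.0361 = 10000/361 ≈ 27.700831

5.2632, 27.7008


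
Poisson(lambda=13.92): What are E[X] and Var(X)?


E[X] = Var(X) = lambda = 13.92

13.92, 13.92


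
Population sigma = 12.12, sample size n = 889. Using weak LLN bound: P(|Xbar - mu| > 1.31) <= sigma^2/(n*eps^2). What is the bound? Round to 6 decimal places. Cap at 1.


bound = min(1, sigma^2/(n*eps^2))
sigma^2 = 12.12^2 = 146.8944
n*eps^2 = 889 * 1.31^2 = 889 * 1.7161 = 1525.6129
sigma^2/(n*eps^2) = 146.8944 / 1525.6129 ≈ 0.09628550

0.096285


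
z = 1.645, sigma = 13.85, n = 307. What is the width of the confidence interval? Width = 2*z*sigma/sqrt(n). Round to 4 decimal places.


width = 2*z*sigma/sqrt(n)
2*z*sigma = 2 * 1.645 * 13.85 = 45.5665
sqrt(307) ≈ 17.521415
width = 45.5665 / 17.521415 ≈ 2.600618

2.6006


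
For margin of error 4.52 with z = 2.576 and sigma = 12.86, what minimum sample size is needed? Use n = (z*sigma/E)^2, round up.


z*sigma/E = 2.576 * 12.86 / 4.52 ≈ 7.329062
(z*sigma/E)^2 ≈ 53.715149
round up: n = 54

54


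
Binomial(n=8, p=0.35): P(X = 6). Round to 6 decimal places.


P = C(n,k) * p^k * (1-p)^(n-k)
C(8,6) = 28
p^k = 0.35^6 ≈ 0.001838266
(1-p)^(n-k) = 0.65^2 = 0.4225
P = 28 * 0.001838266 * 0.4225 ≈ 0.021747

0.021747


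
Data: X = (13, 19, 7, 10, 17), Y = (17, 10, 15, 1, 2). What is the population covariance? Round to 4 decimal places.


Cov = (1/n)*sum((xi-xbar)(yi-ybar))
n = 5, xbar = 66/5 = 13.2, ybar = 45/5 = 9
sum((xi-xbar)(yi-ybar)) = -34
Cov = -34 / 5 = -6.8

-6.8000


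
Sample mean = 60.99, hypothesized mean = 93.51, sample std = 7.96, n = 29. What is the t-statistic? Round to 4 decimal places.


t = (xbar - mu0) / (s/sqrt(n))
xbar - mu0 = 60.99 - 93.51 = -32.52
sqrt(29) ≈ 5.38516481
s/sqrt(n) = 7.96 / 5.38516481 ≈ 1.47813489
t = -32.52 / 1.47813489 ≈ -22.000698

-22.0007


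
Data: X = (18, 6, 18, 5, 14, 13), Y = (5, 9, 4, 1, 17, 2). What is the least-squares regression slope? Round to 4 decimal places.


b = sum((xi-xbar)(yi-ybar)) / sum((xi-xbar)^2)
n = 6, xbar = 74/6 = 37/3 ≈ 12.333333, ybar = 38/6 = 19/3 ≈ 6.333333
Sxy = sum((xi-xbar)(yi-ybar)) = 49/3 ≈ 16.333333
Sxx = sum((xi-xbar)^2) = 484/3 ≈ 161.333333
b = Sxy / Sxx = 49/484 ≈ 0.101240

0.1012


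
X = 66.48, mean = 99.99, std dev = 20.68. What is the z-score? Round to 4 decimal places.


z = (X - mu) / sigma
X - mu = 66.48 - 99.99 = -33.51
z = -33.51 / 20.68 = -3351/2068 ≈ -1.620406

-1.6204


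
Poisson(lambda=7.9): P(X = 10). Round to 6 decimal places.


P = e^(-lam) * lam^k / k!
e^(-7.9) ≈ 0.0003707435
lam^k = 7.9^10 ≈ 946827608.262685
k! = 10! = 3628800
P = 0.0003707435 * 946827608.262685 / 3628800 ≈ 0.096735

0.096735


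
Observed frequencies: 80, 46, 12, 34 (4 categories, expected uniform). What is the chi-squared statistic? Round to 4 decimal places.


chi2 = sum((O-E)^2/E), E = total/4
total = 172, E = 172/4 = 43
(80 - 43)^2 / 43 = 1369 / 43 = 1369/43 ≈ 31.837209
(46 - 43)^2 / 43 = 9 / 43 = 9/43 ≈ 0.209302
(12 - 43)^2 / 43 = 961 / 43 = 961/43 ≈ 22.348837
(34 - 43)^2 / 43 = 81 / 43 = 81/43 ≈ 1.883721
chi2 = 2420/43 ≈ 56.279070

56.2791


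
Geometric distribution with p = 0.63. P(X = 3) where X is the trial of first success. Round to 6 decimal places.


P = (1-p)^(k-1) * p
(1-p)^(k-1) = 0.37^2 = 0.1369
P = 0.1369 * 0.63 = 0.086247

0.086247


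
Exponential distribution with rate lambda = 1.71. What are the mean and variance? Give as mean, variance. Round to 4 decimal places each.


mean = 1/lam, var = 1/lam^2
mean = 1 / 1.71 = 100/171 ≈ 0.584795
lam^2 = 1.71^2 = 2.9241
var = 1 / 2.9241 ≈ 0.341986

0.5848, 0.3420


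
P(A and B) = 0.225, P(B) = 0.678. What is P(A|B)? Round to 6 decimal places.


P(A|B) = P(A and B) / P(B) = 0.225 / 0.678 = 75/226 ≈ 0.33185841

0.331858


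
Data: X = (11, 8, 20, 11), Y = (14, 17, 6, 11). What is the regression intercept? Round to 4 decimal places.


a = ybar - b*xbar, where b = sum((xi-xbar)(yi-ybar)) / sum((xi-xbar)^2)
n = 4, xbar = 50/4 = 12.5, ybar = 48/4 = 12
Sxy = sum((xi-xbar)(yi-ybar)) = -69
Sxx = sum((xi-xbar)^2) = 81
b = Sxy / Sxx = -23/27 ≈ -0.851852
a = 12 - (-0.851852) * 12.5 = 1223/54 ≈ 22.648148

22.6481


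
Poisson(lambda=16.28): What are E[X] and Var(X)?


E[X] = Var(X) = lambda = 16.28

16.28, 16.28


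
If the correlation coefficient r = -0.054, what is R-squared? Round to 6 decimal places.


R^2 = r^2 = (-0.054)^2 = 0.002916

0.002916


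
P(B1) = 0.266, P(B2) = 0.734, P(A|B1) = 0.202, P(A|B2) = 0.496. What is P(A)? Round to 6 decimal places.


P(A) = P(A|B1)*P(B1) + P(A|B2)*P(B2)
P(A|B1)*P(B1) = 0.202 * 0.266 = 0.053732
P(A|B2)*P(B2) = 0.496 * 0.734 = 0.364064
P(A) = 0.053732 + 0.364064 = 0.417796

0.417796
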